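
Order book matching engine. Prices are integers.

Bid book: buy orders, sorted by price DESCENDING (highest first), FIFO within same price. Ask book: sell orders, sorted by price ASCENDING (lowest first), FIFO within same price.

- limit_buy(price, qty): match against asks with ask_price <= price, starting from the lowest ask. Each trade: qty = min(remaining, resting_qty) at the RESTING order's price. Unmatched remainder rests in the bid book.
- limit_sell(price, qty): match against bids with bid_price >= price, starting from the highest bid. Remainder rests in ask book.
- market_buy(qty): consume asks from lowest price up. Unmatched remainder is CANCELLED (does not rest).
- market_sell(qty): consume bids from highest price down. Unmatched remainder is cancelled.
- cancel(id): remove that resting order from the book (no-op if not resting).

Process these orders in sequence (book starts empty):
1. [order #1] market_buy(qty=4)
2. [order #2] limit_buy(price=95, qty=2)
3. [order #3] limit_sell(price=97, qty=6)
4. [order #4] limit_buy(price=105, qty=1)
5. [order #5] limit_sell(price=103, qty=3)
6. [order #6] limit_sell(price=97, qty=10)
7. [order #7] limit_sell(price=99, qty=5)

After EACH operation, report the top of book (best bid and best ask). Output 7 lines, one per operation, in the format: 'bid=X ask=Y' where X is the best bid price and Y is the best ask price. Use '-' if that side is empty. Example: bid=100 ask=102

After op 1 [order #1] market_buy(qty=4): fills=none; bids=[-] asks=[-]
After op 2 [order #2] limit_buy(price=95, qty=2): fills=none; bids=[#2:2@95] asks=[-]
After op 3 [order #3] limit_sell(price=97, qty=6): fills=none; bids=[#2:2@95] asks=[#3:6@97]
After op 4 [order #4] limit_buy(price=105, qty=1): fills=#4x#3:1@97; bids=[#2:2@95] asks=[#3:5@97]
After op 5 [order #5] limit_sell(price=103, qty=3): fills=none; bids=[#2:2@95] asks=[#3:5@97 #5:3@103]
After op 6 [order #6] limit_sell(price=97, qty=10): fills=none; bids=[#2:2@95] asks=[#3:5@97 #6:10@97 #5:3@103]
After op 7 [order #7] limit_sell(price=99, qty=5): fills=none; bids=[#2:2@95] asks=[#3:5@97 #6:10@97 #7:5@99 #5:3@103]

Answer: bid=- ask=-
bid=95 ask=-
bid=95 ask=97
bid=95 ask=97
bid=95 ask=97
bid=95 ask=97
bid=95 ask=97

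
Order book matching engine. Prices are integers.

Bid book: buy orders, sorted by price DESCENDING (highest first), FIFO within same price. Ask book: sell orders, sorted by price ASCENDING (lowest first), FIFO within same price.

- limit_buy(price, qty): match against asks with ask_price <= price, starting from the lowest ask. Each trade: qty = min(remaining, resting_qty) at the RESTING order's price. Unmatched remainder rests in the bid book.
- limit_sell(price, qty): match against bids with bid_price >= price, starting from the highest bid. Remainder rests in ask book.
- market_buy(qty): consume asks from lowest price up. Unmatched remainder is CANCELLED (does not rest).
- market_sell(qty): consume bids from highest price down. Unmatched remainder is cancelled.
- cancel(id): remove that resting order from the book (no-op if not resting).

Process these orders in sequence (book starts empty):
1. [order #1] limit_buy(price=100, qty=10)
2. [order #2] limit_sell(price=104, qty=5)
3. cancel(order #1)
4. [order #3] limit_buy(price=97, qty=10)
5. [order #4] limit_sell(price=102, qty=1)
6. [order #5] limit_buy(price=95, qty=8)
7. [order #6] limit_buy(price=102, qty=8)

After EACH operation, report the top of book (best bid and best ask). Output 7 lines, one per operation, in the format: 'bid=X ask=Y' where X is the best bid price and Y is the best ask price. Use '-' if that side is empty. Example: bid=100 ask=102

Answer: bid=100 ask=-
bid=100 ask=104
bid=- ask=104
bid=97 ask=104
bid=97 ask=102
bid=97 ask=102
bid=102 ask=104

Derivation:
After op 1 [order #1] limit_buy(price=100, qty=10): fills=none; bids=[#1:10@100] asks=[-]
After op 2 [order #2] limit_sell(price=104, qty=5): fills=none; bids=[#1:10@100] asks=[#2:5@104]
After op 3 cancel(order #1): fills=none; bids=[-] asks=[#2:5@104]
After op 4 [order #3] limit_buy(price=97, qty=10): fills=none; bids=[#3:10@97] asks=[#2:5@104]
After op 5 [order #4] limit_sell(price=102, qty=1): fills=none; bids=[#3:10@97] asks=[#4:1@102 #2:5@104]
After op 6 [order #5] limit_buy(price=95, qty=8): fills=none; bids=[#3:10@97 #5:8@95] asks=[#4:1@102 #2:5@104]
After op 7 [order #6] limit_buy(price=102, qty=8): fills=#6x#4:1@102; bids=[#6:7@102 #3:10@97 #5:8@95] asks=[#2:5@104]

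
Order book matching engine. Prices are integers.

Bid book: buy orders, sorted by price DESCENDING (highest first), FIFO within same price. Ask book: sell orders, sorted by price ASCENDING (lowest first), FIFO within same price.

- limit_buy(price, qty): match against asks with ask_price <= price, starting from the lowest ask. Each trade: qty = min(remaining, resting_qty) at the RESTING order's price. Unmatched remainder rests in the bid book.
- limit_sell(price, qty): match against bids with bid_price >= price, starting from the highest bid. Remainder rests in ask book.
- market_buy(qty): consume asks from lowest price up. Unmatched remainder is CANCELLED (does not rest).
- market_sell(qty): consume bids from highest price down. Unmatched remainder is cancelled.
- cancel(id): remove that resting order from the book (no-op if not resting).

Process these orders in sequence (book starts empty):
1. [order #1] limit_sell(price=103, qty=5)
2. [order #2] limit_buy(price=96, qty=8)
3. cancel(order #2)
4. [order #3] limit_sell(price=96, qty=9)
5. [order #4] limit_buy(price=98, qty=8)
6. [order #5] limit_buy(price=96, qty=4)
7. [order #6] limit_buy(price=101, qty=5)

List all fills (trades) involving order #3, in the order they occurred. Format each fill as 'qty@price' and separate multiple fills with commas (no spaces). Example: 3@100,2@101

Answer: 8@96,1@96

Derivation:
After op 1 [order #1] limit_sell(price=103, qty=5): fills=none; bids=[-] asks=[#1:5@103]
After op 2 [order #2] limit_buy(price=96, qty=8): fills=none; bids=[#2:8@96] asks=[#1:5@103]
After op 3 cancel(order #2): fills=none; bids=[-] asks=[#1:5@103]
After op 4 [order #3] limit_sell(price=96, qty=9): fills=none; bids=[-] asks=[#3:9@96 #1:5@103]
After op 5 [order #4] limit_buy(price=98, qty=8): fills=#4x#3:8@96; bids=[-] asks=[#3:1@96 #1:5@103]
After op 6 [order #5] limit_buy(price=96, qty=4): fills=#5x#3:1@96; bids=[#5:3@96] asks=[#1:5@103]
After op 7 [order #6] limit_buy(price=101, qty=5): fills=none; bids=[#6:5@101 #5:3@96] asks=[#1:5@103]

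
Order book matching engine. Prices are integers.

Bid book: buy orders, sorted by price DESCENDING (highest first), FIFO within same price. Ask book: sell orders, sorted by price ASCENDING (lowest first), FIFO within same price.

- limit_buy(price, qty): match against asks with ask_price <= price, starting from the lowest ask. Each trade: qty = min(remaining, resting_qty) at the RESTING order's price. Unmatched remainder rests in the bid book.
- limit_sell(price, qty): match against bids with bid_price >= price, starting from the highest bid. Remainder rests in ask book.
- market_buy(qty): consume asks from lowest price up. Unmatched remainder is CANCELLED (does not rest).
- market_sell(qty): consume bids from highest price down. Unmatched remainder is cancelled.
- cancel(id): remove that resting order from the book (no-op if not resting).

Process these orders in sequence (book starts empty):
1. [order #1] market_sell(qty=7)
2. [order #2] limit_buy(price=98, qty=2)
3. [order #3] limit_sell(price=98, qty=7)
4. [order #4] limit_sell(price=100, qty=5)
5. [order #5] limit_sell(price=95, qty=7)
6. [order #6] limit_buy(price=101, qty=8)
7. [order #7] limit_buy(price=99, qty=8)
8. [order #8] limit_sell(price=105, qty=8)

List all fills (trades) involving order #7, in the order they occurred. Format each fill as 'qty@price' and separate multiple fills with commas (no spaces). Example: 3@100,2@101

After op 1 [order #1] market_sell(qty=7): fills=none; bids=[-] asks=[-]
After op 2 [order #2] limit_buy(price=98, qty=2): fills=none; bids=[#2:2@98] asks=[-]
After op 3 [order #3] limit_sell(price=98, qty=7): fills=#2x#3:2@98; bids=[-] asks=[#3:5@98]
After op 4 [order #4] limit_sell(price=100, qty=5): fills=none; bids=[-] asks=[#3:5@98 #4:5@100]
After op 5 [order #5] limit_sell(price=95, qty=7): fills=none; bids=[-] asks=[#5:7@95 #3:5@98 #4:5@100]
After op 6 [order #6] limit_buy(price=101, qty=8): fills=#6x#5:7@95 #6x#3:1@98; bids=[-] asks=[#3:4@98 #4:5@100]
After op 7 [order #7] limit_buy(price=99, qty=8): fills=#7x#3:4@98; bids=[#7:4@99] asks=[#4:5@100]
After op 8 [order #8] limit_sell(price=105, qty=8): fills=none; bids=[#7:4@99] asks=[#4:5@100 #8:8@105]

Answer: 4@98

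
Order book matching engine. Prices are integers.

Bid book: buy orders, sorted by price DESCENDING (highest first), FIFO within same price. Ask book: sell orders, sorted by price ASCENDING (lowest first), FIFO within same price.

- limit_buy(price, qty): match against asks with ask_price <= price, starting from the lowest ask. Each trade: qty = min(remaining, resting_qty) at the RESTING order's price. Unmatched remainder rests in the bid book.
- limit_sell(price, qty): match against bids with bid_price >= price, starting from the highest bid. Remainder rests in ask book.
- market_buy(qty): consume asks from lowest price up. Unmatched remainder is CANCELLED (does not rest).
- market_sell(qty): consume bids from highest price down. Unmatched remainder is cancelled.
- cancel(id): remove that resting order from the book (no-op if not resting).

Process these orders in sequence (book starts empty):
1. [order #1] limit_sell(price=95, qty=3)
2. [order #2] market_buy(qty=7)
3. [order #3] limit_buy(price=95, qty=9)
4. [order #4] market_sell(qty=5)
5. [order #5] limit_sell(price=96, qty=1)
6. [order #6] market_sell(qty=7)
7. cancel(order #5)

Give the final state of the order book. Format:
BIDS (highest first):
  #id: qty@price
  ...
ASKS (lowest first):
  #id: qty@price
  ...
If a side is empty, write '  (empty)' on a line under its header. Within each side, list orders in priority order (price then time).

Answer: BIDS (highest first):
  (empty)
ASKS (lowest first):
  (empty)

Derivation:
After op 1 [order #1] limit_sell(price=95, qty=3): fills=none; bids=[-] asks=[#1:3@95]
After op 2 [order #2] market_buy(qty=7): fills=#2x#1:3@95; bids=[-] asks=[-]
After op 3 [order #3] limit_buy(price=95, qty=9): fills=none; bids=[#3:9@95] asks=[-]
After op 4 [order #4] market_sell(qty=5): fills=#3x#4:5@95; bids=[#3:4@95] asks=[-]
After op 5 [order #5] limit_sell(price=96, qty=1): fills=none; bids=[#3:4@95] asks=[#5:1@96]
After op 6 [order #6] market_sell(qty=7): fills=#3x#6:4@95; bids=[-] asks=[#5:1@96]
After op 7 cancel(order #5): fills=none; bids=[-] asks=[-]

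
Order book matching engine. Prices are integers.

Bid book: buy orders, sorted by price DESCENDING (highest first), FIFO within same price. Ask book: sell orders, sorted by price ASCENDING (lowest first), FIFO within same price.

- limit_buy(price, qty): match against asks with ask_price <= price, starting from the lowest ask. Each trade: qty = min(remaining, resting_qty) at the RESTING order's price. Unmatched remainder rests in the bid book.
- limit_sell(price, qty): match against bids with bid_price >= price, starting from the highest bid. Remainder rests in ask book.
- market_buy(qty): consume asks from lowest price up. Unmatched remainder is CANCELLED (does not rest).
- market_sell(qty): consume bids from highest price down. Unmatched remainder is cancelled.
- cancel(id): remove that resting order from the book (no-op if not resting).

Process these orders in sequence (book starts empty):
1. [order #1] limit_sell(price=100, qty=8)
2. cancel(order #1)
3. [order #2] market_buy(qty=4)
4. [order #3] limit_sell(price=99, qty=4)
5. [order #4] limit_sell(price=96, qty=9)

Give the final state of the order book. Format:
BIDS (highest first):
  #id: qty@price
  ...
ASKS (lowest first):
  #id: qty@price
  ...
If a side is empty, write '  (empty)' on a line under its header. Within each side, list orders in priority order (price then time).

After op 1 [order #1] limit_sell(price=100, qty=8): fills=none; bids=[-] asks=[#1:8@100]
After op 2 cancel(order #1): fills=none; bids=[-] asks=[-]
After op 3 [order #2] market_buy(qty=4): fills=none; bids=[-] asks=[-]
After op 4 [order #3] limit_sell(price=99, qty=4): fills=none; bids=[-] asks=[#3:4@99]
After op 5 [order #4] limit_sell(price=96, qty=9): fills=none; bids=[-] asks=[#4:9@96 #3:4@99]

Answer: BIDS (highest first):
  (empty)
ASKS (lowest first):
  #4: 9@96
  #3: 4@99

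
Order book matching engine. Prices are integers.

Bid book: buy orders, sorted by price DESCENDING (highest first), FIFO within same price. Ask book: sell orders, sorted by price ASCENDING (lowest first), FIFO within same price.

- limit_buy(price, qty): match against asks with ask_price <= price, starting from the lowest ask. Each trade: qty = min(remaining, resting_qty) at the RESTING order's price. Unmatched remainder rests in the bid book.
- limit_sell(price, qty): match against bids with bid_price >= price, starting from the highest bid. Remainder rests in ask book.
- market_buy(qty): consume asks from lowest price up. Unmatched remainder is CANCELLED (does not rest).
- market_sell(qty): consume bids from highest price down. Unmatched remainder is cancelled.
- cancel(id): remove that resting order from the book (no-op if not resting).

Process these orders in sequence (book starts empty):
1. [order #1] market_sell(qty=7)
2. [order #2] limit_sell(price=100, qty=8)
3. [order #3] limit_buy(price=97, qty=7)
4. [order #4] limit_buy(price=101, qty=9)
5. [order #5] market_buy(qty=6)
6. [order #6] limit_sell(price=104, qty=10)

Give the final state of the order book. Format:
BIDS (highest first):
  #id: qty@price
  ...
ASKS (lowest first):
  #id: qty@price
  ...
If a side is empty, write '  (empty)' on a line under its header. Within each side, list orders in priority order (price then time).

Answer: BIDS (highest first):
  #4: 1@101
  #3: 7@97
ASKS (lowest first):
  #6: 10@104

Derivation:
After op 1 [order #1] market_sell(qty=7): fills=none; bids=[-] asks=[-]
After op 2 [order #2] limit_sell(price=100, qty=8): fills=none; bids=[-] asks=[#2:8@100]
After op 3 [order #3] limit_buy(price=97, qty=7): fills=none; bids=[#3:7@97] asks=[#2:8@100]
After op 4 [order #4] limit_buy(price=101, qty=9): fills=#4x#2:8@100; bids=[#4:1@101 #3:7@97] asks=[-]
After op 5 [order #5] market_buy(qty=6): fills=none; bids=[#4:1@101 #3:7@97] asks=[-]
After op 6 [order #6] limit_sell(price=104, qty=10): fills=none; bids=[#4:1@101 #3:7@97] asks=[#6:10@104]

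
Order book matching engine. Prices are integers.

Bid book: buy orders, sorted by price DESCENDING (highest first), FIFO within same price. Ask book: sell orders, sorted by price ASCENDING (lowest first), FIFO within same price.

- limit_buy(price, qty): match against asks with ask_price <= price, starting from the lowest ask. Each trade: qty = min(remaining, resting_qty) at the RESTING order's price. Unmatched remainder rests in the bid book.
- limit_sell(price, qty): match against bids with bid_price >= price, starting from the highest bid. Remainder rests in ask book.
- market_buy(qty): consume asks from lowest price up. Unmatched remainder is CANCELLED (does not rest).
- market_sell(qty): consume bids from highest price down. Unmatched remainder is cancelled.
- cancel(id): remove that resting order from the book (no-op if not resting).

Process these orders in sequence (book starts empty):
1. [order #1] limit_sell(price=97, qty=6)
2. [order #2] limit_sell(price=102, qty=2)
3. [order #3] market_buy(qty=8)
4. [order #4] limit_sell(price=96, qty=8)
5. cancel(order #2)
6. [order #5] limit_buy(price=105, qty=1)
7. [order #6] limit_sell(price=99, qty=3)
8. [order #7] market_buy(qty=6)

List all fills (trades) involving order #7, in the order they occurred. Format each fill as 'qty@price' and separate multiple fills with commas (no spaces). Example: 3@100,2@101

Answer: 6@96

Derivation:
After op 1 [order #1] limit_sell(price=97, qty=6): fills=none; bids=[-] asks=[#1:6@97]
After op 2 [order #2] limit_sell(price=102, qty=2): fills=none; bids=[-] asks=[#1:6@97 #2:2@102]
After op 3 [order #3] market_buy(qty=8): fills=#3x#1:6@97 #3x#2:2@102; bids=[-] asks=[-]
After op 4 [order #4] limit_sell(price=96, qty=8): fills=none; bids=[-] asks=[#4:8@96]
After op 5 cancel(order #2): fills=none; bids=[-] asks=[#4:8@96]
After op 6 [order #5] limit_buy(price=105, qty=1): fills=#5x#4:1@96; bids=[-] asks=[#4:7@96]
After op 7 [order #6] limit_sell(price=99, qty=3): fills=none; bids=[-] asks=[#4:7@96 #6:3@99]
After op 8 [order #7] market_buy(qty=6): fills=#7x#4:6@96; bids=[-] asks=[#4:1@96 #6:3@99]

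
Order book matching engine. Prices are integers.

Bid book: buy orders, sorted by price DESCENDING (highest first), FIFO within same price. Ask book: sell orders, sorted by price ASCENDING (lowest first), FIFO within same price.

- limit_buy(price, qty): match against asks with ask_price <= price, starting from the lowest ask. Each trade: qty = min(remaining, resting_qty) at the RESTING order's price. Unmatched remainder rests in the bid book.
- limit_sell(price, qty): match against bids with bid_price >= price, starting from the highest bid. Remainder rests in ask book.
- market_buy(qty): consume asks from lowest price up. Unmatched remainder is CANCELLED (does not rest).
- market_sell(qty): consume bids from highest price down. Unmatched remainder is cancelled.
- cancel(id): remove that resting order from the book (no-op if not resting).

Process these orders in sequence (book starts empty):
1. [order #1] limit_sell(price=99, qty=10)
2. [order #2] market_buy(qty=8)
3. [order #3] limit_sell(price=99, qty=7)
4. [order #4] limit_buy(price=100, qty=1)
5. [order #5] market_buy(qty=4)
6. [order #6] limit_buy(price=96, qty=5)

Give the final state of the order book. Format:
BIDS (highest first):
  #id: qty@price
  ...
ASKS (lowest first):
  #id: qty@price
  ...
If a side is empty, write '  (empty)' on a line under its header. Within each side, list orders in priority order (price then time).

Answer: BIDS (highest first):
  #6: 5@96
ASKS (lowest first):
  #3: 4@99

Derivation:
After op 1 [order #1] limit_sell(price=99, qty=10): fills=none; bids=[-] asks=[#1:10@99]
After op 2 [order #2] market_buy(qty=8): fills=#2x#1:8@99; bids=[-] asks=[#1:2@99]
After op 3 [order #3] limit_sell(price=99, qty=7): fills=none; bids=[-] asks=[#1:2@99 #3:7@99]
After op 4 [order #4] limit_buy(price=100, qty=1): fills=#4x#1:1@99; bids=[-] asks=[#1:1@99 #3:7@99]
After op 5 [order #5] market_buy(qty=4): fills=#5x#1:1@99 #5x#3:3@99; bids=[-] asks=[#3:4@99]
After op 6 [order #6] limit_buy(price=96, qty=5): fills=none; bids=[#6:5@96] asks=[#3:4@99]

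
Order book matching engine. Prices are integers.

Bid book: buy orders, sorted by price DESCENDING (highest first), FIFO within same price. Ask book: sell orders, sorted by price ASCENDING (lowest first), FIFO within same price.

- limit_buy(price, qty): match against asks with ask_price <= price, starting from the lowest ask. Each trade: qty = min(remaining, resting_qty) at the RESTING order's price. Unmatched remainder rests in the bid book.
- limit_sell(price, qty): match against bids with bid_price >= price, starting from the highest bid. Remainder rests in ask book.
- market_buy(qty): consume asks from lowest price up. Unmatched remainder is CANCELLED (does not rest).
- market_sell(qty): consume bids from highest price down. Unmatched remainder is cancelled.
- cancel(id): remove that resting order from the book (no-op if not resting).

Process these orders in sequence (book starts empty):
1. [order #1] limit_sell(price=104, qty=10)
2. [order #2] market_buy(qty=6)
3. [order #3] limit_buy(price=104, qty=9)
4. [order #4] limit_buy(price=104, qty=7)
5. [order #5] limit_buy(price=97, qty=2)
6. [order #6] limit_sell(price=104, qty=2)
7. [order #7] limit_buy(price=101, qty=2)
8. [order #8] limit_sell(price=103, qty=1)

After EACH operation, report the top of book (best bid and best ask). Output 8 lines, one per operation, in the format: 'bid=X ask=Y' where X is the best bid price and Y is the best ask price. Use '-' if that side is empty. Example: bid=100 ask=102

After op 1 [order #1] limit_sell(price=104, qty=10): fills=none; bids=[-] asks=[#1:10@104]
After op 2 [order #2] market_buy(qty=6): fills=#2x#1:6@104; bids=[-] asks=[#1:4@104]
After op 3 [order #3] limit_buy(price=104, qty=9): fills=#3x#1:4@104; bids=[#3:5@104] asks=[-]
After op 4 [order #4] limit_buy(price=104, qty=7): fills=none; bids=[#3:5@104 #4:7@104] asks=[-]
After op 5 [order #5] limit_buy(price=97, qty=2): fills=none; bids=[#3:5@104 #4:7@104 #5:2@97] asks=[-]
After op 6 [order #6] limit_sell(price=104, qty=2): fills=#3x#6:2@104; bids=[#3:3@104 #4:7@104 #5:2@97] asks=[-]
After op 7 [order #7] limit_buy(price=101, qty=2): fills=none; bids=[#3:3@104 #4:7@104 #7:2@101 #5:2@97] asks=[-]
After op 8 [order #8] limit_sell(price=103, qty=1): fills=#3x#8:1@104; bids=[#3:2@104 #4:7@104 #7:2@101 #5:2@97] asks=[-]

Answer: bid=- ask=104
bid=- ask=104
bid=104 ask=-
bid=104 ask=-
bid=104 ask=-
bid=104 ask=-
bid=104 ask=-
bid=104 ask=-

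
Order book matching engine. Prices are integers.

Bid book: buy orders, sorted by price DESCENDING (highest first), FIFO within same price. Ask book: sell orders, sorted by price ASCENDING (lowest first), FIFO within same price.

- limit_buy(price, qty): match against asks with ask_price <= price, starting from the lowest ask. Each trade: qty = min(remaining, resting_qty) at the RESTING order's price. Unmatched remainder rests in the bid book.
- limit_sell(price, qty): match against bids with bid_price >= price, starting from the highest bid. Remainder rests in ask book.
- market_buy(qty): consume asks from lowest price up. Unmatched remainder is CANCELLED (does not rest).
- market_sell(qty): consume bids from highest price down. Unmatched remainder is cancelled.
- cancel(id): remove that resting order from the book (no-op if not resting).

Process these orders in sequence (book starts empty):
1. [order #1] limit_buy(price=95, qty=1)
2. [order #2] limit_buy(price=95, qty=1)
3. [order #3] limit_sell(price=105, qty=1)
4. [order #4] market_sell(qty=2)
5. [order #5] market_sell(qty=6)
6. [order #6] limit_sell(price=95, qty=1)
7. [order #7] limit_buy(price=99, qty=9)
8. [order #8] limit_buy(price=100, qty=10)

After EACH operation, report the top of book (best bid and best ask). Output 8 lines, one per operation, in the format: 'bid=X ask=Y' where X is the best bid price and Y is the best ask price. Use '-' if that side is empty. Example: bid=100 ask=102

Answer: bid=95 ask=-
bid=95 ask=-
bid=95 ask=105
bid=- ask=105
bid=- ask=105
bid=- ask=95
bid=99 ask=105
bid=100 ask=105

Derivation:
After op 1 [order #1] limit_buy(price=95, qty=1): fills=none; bids=[#1:1@95] asks=[-]
After op 2 [order #2] limit_buy(price=95, qty=1): fills=none; bids=[#1:1@95 #2:1@95] asks=[-]
After op 3 [order #3] limit_sell(price=105, qty=1): fills=none; bids=[#1:1@95 #2:1@95] asks=[#3:1@105]
After op 4 [order #4] market_sell(qty=2): fills=#1x#4:1@95 #2x#4:1@95; bids=[-] asks=[#3:1@105]
After op 5 [order #5] market_sell(qty=6): fills=none; bids=[-] asks=[#3:1@105]
After op 6 [order #6] limit_sell(price=95, qty=1): fills=none; bids=[-] asks=[#6:1@95 #3:1@105]
After op 7 [order #7] limit_buy(price=99, qty=9): fills=#7x#6:1@95; bids=[#7:8@99] asks=[#3:1@105]
After op 8 [order #8] limit_buy(price=100, qty=10): fills=none; bids=[#8:10@100 #7:8@99] asks=[#3:1@105]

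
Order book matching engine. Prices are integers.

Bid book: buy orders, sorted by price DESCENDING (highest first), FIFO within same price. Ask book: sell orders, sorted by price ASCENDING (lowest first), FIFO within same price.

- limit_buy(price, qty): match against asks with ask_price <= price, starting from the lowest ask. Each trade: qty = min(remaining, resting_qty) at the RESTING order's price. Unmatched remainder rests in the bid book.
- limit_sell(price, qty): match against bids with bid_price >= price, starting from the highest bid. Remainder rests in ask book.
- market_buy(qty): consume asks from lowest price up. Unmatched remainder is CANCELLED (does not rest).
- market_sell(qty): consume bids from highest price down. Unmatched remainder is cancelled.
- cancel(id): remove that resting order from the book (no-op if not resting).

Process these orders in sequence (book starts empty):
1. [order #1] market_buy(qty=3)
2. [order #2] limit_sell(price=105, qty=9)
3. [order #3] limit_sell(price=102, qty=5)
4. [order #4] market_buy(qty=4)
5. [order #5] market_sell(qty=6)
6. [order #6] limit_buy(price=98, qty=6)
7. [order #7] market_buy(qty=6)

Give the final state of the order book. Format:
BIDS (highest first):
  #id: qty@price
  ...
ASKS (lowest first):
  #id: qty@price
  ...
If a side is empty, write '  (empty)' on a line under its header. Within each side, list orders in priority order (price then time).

Answer: BIDS (highest first):
  #6: 6@98
ASKS (lowest first):
  #2: 4@105

Derivation:
After op 1 [order #1] market_buy(qty=3): fills=none; bids=[-] asks=[-]
After op 2 [order #2] limit_sell(price=105, qty=9): fills=none; bids=[-] asks=[#2:9@105]
After op 3 [order #3] limit_sell(price=102, qty=5): fills=none; bids=[-] asks=[#3:5@102 #2:9@105]
After op 4 [order #4] market_buy(qty=4): fills=#4x#3:4@102; bids=[-] asks=[#3:1@102 #2:9@105]
After op 5 [order #5] market_sell(qty=6): fills=none; bids=[-] asks=[#3:1@102 #2:9@105]
After op 6 [order #6] limit_buy(price=98, qty=6): fills=none; bids=[#6:6@98] asks=[#3:1@102 #2:9@105]
After op 7 [order #7] market_buy(qty=6): fills=#7x#3:1@102 #7x#2:5@105; bids=[#6:6@98] asks=[#2:4@105]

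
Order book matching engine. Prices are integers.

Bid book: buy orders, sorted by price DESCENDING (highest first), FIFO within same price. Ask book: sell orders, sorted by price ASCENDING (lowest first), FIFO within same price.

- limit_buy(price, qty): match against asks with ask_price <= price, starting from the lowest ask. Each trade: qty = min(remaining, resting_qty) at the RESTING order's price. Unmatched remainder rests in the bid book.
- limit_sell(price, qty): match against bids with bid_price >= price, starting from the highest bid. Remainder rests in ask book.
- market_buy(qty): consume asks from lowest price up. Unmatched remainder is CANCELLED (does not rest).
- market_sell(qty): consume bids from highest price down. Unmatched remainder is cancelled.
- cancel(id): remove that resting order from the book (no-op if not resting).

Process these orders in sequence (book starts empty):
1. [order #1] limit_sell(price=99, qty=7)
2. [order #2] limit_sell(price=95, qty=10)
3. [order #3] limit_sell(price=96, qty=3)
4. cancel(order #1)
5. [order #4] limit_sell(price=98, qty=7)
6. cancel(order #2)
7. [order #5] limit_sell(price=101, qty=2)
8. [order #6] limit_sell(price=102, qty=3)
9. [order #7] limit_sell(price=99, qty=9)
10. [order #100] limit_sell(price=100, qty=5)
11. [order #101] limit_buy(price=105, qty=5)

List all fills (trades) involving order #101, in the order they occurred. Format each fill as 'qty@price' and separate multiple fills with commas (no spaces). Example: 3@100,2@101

After op 1 [order #1] limit_sell(price=99, qty=7): fills=none; bids=[-] asks=[#1:7@99]
After op 2 [order #2] limit_sell(price=95, qty=10): fills=none; bids=[-] asks=[#2:10@95 #1:7@99]
After op 3 [order #3] limit_sell(price=96, qty=3): fills=none; bids=[-] asks=[#2:10@95 #3:3@96 #1:7@99]
After op 4 cancel(order #1): fills=none; bids=[-] asks=[#2:10@95 #3:3@96]
After op 5 [order #4] limit_sell(price=98, qty=7): fills=none; bids=[-] asks=[#2:10@95 #3:3@96 #4:7@98]
After op 6 cancel(order #2): fills=none; bids=[-] asks=[#3:3@96 #4:7@98]
After op 7 [order #5] limit_sell(price=101, qty=2): fills=none; bids=[-] asks=[#3:3@96 #4:7@98 #5:2@101]
After op 8 [order #6] limit_sell(price=102, qty=3): fills=none; bids=[-] asks=[#3:3@96 #4:7@98 #5:2@101 #6:3@102]
After op 9 [order #7] limit_sell(price=99, qty=9): fills=none; bids=[-] asks=[#3:3@96 #4:7@98 #7:9@99 #5:2@101 #6:3@102]
After op 10 [order #100] limit_sell(price=100, qty=5): fills=none; bids=[-] asks=[#3:3@96 #4:7@98 #7:9@99 #100:5@100 #5:2@101 #6:3@102]
After op 11 [order #101] limit_buy(price=105, qty=5): fills=#101x#3:3@96 #101x#4:2@98; bids=[-] asks=[#4:5@98 #7:9@99 #100:5@100 #5:2@101 #6:3@102]

Answer: 3@96,2@98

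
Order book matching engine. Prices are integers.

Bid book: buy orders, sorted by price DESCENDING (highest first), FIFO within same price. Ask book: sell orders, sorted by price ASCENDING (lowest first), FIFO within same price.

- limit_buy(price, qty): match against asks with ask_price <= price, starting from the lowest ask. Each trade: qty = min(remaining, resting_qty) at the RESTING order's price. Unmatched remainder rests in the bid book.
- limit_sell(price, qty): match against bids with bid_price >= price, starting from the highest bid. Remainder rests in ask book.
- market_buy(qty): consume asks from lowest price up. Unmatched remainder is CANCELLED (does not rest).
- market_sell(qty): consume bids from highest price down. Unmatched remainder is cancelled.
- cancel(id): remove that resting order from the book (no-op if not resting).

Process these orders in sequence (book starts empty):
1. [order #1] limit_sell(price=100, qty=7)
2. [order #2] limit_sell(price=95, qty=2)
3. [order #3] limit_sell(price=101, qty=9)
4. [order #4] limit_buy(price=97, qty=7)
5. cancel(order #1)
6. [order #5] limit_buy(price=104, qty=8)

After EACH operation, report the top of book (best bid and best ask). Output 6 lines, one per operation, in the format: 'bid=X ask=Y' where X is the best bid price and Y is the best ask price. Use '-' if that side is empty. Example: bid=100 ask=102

After op 1 [order #1] limit_sell(price=100, qty=7): fills=none; bids=[-] asks=[#1:7@100]
After op 2 [order #2] limit_sell(price=95, qty=2): fills=none; bids=[-] asks=[#2:2@95 #1:7@100]
After op 3 [order #3] limit_sell(price=101, qty=9): fills=none; bids=[-] asks=[#2:2@95 #1:7@100 #3:9@101]
After op 4 [order #4] limit_buy(price=97, qty=7): fills=#4x#2:2@95; bids=[#4:5@97] asks=[#1:7@100 #3:9@101]
After op 5 cancel(order #1): fills=none; bids=[#4:5@97] asks=[#3:9@101]
After op 6 [order #5] limit_buy(price=104, qty=8): fills=#5x#3:8@101; bids=[#4:5@97] asks=[#3:1@101]

Answer: bid=- ask=100
bid=- ask=95
bid=- ask=95
bid=97 ask=100
bid=97 ask=101
bid=97 ask=101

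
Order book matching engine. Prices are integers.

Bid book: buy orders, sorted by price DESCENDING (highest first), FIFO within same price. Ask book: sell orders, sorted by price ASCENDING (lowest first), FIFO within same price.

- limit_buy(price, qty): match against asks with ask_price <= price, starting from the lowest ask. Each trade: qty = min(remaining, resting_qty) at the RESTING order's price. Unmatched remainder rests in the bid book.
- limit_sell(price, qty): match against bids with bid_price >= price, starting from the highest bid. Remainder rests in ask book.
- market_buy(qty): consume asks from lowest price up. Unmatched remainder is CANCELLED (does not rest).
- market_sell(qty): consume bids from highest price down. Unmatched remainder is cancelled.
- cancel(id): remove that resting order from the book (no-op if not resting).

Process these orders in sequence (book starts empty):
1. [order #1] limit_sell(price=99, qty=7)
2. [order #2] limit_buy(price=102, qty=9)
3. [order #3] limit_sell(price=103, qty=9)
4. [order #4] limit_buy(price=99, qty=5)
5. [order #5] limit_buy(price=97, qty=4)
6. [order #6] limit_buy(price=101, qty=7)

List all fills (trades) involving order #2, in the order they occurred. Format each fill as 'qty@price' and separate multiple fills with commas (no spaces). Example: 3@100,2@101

Answer: 7@99

Derivation:
After op 1 [order #1] limit_sell(price=99, qty=7): fills=none; bids=[-] asks=[#1:7@99]
After op 2 [order #2] limit_buy(price=102, qty=9): fills=#2x#1:7@99; bids=[#2:2@102] asks=[-]
After op 3 [order #3] limit_sell(price=103, qty=9): fills=none; bids=[#2:2@102] asks=[#3:9@103]
After op 4 [order #4] limit_buy(price=99, qty=5): fills=none; bids=[#2:2@102 #4:5@99] asks=[#3:9@103]
After op 5 [order #5] limit_buy(price=97, qty=4): fills=none; bids=[#2:2@102 #4:5@99 #5:4@97] asks=[#3:9@103]
After op 6 [order #6] limit_buy(price=101, qty=7): fills=none; bids=[#2:2@102 #6:7@101 #4:5@99 #5:4@97] asks=[#3:9@103]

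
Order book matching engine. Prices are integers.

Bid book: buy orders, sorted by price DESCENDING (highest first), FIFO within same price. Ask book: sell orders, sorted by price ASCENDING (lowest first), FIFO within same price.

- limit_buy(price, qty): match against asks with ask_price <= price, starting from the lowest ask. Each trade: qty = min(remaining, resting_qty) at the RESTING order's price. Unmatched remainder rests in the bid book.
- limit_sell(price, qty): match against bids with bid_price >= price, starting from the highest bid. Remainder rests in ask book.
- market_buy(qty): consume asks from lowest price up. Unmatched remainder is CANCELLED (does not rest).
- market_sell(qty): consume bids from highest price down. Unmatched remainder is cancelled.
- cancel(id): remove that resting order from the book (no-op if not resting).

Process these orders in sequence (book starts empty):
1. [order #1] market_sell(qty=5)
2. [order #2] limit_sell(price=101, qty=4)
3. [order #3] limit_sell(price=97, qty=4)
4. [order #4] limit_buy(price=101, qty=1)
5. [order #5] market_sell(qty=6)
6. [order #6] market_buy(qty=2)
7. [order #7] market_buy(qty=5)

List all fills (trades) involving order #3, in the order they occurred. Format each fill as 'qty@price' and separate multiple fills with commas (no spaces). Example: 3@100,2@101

Answer: 1@97,2@97,1@97

Derivation:
After op 1 [order #1] market_sell(qty=5): fills=none; bids=[-] asks=[-]
After op 2 [order #2] limit_sell(price=101, qty=4): fills=none; bids=[-] asks=[#2:4@101]
After op 3 [order #3] limit_sell(price=97, qty=4): fills=none; bids=[-] asks=[#3:4@97 #2:4@101]
After op 4 [order #4] limit_buy(price=101, qty=1): fills=#4x#3:1@97; bids=[-] asks=[#3:3@97 #2:4@101]
After op 5 [order #5] market_sell(qty=6): fills=none; bids=[-] asks=[#3:3@97 #2:4@101]
After op 6 [order #6] market_buy(qty=2): fills=#6x#3:2@97; bids=[-] asks=[#3:1@97 #2:4@101]
After op 7 [order #7] market_buy(qty=5): fills=#7x#3:1@97 #7x#2:4@101; bids=[-] asks=[-]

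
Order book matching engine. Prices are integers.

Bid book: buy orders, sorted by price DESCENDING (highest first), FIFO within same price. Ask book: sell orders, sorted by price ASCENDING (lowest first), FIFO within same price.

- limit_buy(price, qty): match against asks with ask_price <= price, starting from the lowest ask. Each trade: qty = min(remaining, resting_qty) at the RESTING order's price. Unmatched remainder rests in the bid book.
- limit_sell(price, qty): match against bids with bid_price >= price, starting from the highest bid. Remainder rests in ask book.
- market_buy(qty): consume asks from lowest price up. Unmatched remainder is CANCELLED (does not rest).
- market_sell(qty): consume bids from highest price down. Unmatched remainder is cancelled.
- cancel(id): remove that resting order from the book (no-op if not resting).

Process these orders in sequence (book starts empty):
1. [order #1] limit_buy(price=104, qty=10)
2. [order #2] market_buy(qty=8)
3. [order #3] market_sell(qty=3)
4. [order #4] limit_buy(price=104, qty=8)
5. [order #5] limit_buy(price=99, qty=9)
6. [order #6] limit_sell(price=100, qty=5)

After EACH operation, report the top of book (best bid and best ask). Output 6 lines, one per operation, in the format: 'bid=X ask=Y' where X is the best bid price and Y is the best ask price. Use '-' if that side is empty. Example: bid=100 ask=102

Answer: bid=104 ask=-
bid=104 ask=-
bid=104 ask=-
bid=104 ask=-
bid=104 ask=-
bid=104 ask=-

Derivation:
After op 1 [order #1] limit_buy(price=104, qty=10): fills=none; bids=[#1:10@104] asks=[-]
After op 2 [order #2] market_buy(qty=8): fills=none; bids=[#1:10@104] asks=[-]
After op 3 [order #3] market_sell(qty=3): fills=#1x#3:3@104; bids=[#1:7@104] asks=[-]
After op 4 [order #4] limit_buy(price=104, qty=8): fills=none; bids=[#1:7@104 #4:8@104] asks=[-]
After op 5 [order #5] limit_buy(price=99, qty=9): fills=none; bids=[#1:7@104 #4:8@104 #5:9@99] asks=[-]
After op 6 [order #6] limit_sell(price=100, qty=5): fills=#1x#6:5@104; bids=[#1:2@104 #4:8@104 #5:9@99] asks=[-]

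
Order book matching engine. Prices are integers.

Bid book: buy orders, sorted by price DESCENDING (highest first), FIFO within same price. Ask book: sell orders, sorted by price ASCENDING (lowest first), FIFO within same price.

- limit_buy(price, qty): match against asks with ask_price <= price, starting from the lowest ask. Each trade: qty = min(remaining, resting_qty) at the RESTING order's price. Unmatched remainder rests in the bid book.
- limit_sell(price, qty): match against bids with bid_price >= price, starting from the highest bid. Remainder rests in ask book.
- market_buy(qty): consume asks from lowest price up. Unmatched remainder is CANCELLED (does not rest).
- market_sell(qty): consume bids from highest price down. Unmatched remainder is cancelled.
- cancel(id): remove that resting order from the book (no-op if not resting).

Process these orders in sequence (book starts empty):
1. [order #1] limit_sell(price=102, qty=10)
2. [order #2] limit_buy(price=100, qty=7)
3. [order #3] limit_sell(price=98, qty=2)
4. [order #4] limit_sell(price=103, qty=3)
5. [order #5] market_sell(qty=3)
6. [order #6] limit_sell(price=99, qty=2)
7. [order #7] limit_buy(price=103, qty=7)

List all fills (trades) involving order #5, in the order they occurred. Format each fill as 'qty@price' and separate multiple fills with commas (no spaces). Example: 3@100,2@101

After op 1 [order #1] limit_sell(price=102, qty=10): fills=none; bids=[-] asks=[#1:10@102]
After op 2 [order #2] limit_buy(price=100, qty=7): fills=none; bids=[#2:7@100] asks=[#1:10@102]
After op 3 [order #3] limit_sell(price=98, qty=2): fills=#2x#3:2@100; bids=[#2:5@100] asks=[#1:10@102]
After op 4 [order #4] limit_sell(price=103, qty=3): fills=none; bids=[#2:5@100] asks=[#1:10@102 #4:3@103]
After op 5 [order #5] market_sell(qty=3): fills=#2x#5:3@100; bids=[#2:2@100] asks=[#1:10@102 #4:3@103]
After op 6 [order #6] limit_sell(price=99, qty=2): fills=#2x#6:2@100; bids=[-] asks=[#1:10@102 #4:3@103]
After op 7 [order #7] limit_buy(price=103, qty=7): fills=#7x#1:7@102; bids=[-] asks=[#1:3@102 #4:3@103]

Answer: 3@100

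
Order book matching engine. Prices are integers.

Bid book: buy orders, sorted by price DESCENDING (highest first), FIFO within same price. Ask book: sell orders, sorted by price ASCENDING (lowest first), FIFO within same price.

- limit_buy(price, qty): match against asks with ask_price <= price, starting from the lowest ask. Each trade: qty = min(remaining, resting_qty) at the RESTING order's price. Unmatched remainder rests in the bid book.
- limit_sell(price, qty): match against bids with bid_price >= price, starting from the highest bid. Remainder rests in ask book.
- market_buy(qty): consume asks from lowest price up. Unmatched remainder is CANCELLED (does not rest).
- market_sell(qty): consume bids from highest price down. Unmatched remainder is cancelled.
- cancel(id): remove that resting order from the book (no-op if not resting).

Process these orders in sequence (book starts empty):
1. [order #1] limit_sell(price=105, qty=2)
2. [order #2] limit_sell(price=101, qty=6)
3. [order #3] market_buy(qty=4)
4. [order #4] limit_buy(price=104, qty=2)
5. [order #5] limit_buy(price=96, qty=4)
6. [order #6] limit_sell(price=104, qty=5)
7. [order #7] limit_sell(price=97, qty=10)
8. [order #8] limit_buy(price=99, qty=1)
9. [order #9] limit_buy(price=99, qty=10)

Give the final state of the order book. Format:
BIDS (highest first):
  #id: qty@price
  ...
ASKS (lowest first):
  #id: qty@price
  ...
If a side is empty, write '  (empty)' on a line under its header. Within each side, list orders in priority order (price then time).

After op 1 [order #1] limit_sell(price=105, qty=2): fills=none; bids=[-] asks=[#1:2@105]
After op 2 [order #2] limit_sell(price=101, qty=6): fills=none; bids=[-] asks=[#2:6@101 #1:2@105]
After op 3 [order #3] market_buy(qty=4): fills=#3x#2:4@101; bids=[-] asks=[#2:2@101 #1:2@105]
After op 4 [order #4] limit_buy(price=104, qty=2): fills=#4x#2:2@101; bids=[-] asks=[#1:2@105]
After op 5 [order #5] limit_buy(price=96, qty=4): fills=none; bids=[#5:4@96] asks=[#1:2@105]
After op 6 [order #6] limit_sell(price=104, qty=5): fills=none; bids=[#5:4@96] asks=[#6:5@104 #1:2@105]
After op 7 [order #7] limit_sell(price=97, qty=10): fills=none; bids=[#5:4@96] asks=[#7:10@97 #6:5@104 #1:2@105]
After op 8 [order #8] limit_buy(price=99, qty=1): fills=#8x#7:1@97; bids=[#5:4@96] asks=[#7:9@97 #6:5@104 #1:2@105]
After op 9 [order #9] limit_buy(price=99, qty=10): fills=#9x#7:9@97; bids=[#9:1@99 #5:4@96] asks=[#6:5@104 #1:2@105]

Answer: BIDS (highest first):
  #9: 1@99
  #5: 4@96
ASKS (lowest first):
  #6: 5@104
  #1: 2@105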